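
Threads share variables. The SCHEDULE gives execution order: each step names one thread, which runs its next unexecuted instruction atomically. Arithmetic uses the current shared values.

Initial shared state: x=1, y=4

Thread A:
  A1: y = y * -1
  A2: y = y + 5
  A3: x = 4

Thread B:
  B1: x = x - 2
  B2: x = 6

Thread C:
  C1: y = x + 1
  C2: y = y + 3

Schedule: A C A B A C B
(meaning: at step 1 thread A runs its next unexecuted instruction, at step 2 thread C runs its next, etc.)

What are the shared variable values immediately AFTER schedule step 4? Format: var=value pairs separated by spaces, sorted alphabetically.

Step 1: thread A executes A1 (y = y * -1). Shared: x=1 y=-4. PCs: A@1 B@0 C@0
Step 2: thread C executes C1 (y = x + 1). Shared: x=1 y=2. PCs: A@1 B@0 C@1
Step 3: thread A executes A2 (y = y + 5). Shared: x=1 y=7. PCs: A@2 B@0 C@1
Step 4: thread B executes B1 (x = x - 2). Shared: x=-1 y=7. PCs: A@2 B@1 C@1

Answer: x=-1 y=7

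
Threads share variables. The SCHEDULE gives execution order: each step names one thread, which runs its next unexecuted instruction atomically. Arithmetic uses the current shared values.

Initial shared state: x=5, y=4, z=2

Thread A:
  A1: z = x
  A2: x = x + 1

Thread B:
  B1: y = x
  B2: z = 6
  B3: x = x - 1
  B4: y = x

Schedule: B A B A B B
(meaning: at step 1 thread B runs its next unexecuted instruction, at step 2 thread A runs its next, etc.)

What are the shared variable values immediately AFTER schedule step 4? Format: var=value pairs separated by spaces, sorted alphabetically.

Answer: x=6 y=5 z=6

Derivation:
Step 1: thread B executes B1 (y = x). Shared: x=5 y=5 z=2. PCs: A@0 B@1
Step 2: thread A executes A1 (z = x). Shared: x=5 y=5 z=5. PCs: A@1 B@1
Step 3: thread B executes B2 (z = 6). Shared: x=5 y=5 z=6. PCs: A@1 B@2
Step 4: thread A executes A2 (x = x + 1). Shared: x=6 y=5 z=6. PCs: A@2 B@2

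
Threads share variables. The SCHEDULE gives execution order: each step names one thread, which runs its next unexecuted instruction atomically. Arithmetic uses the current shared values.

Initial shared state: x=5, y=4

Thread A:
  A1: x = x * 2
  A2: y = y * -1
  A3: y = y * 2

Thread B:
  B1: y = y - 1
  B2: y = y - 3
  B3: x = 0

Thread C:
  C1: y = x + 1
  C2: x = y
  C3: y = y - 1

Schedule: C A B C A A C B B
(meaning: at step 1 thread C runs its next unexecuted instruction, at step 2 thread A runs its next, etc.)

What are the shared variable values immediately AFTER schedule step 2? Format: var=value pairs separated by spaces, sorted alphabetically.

Step 1: thread C executes C1 (y = x + 1). Shared: x=5 y=6. PCs: A@0 B@0 C@1
Step 2: thread A executes A1 (x = x * 2). Shared: x=10 y=6. PCs: A@1 B@0 C@1

Answer: x=10 y=6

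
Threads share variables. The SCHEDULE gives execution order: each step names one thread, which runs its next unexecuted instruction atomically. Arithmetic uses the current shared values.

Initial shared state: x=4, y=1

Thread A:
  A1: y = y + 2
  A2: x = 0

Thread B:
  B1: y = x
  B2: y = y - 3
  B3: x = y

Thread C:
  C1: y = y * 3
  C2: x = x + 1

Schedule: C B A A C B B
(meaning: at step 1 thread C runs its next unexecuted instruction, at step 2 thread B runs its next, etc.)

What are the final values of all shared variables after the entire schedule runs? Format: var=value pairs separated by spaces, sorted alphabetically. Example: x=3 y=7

Step 1: thread C executes C1 (y = y * 3). Shared: x=4 y=3. PCs: A@0 B@0 C@1
Step 2: thread B executes B1 (y = x). Shared: x=4 y=4. PCs: A@0 B@1 C@1
Step 3: thread A executes A1 (y = y + 2). Shared: x=4 y=6. PCs: A@1 B@1 C@1
Step 4: thread A executes A2 (x = 0). Shared: x=0 y=6. PCs: A@2 B@1 C@1
Step 5: thread C executes C2 (x = x + 1). Shared: x=1 y=6. PCs: A@2 B@1 C@2
Step 6: thread B executes B2 (y = y - 3). Shared: x=1 y=3. PCs: A@2 B@2 C@2
Step 7: thread B executes B3 (x = y). Shared: x=3 y=3. PCs: A@2 B@3 C@2

Answer: x=3 y=3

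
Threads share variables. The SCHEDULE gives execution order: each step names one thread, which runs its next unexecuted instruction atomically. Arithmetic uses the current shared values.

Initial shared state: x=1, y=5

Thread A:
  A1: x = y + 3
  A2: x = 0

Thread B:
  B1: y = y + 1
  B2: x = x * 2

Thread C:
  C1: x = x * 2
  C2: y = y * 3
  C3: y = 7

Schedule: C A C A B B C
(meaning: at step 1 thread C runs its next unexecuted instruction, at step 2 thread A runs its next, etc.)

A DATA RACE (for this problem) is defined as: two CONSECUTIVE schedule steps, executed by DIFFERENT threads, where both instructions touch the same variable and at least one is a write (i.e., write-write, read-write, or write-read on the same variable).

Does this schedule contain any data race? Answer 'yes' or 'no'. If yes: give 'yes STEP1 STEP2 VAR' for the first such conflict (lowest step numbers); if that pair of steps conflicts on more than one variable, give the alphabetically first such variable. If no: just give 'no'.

Answer: yes 1 2 x

Derivation:
Steps 1,2: C(x = x * 2) vs A(x = y + 3). RACE on x (W-W).
Steps 2,3: A(x = y + 3) vs C(y = y * 3). RACE on y (R-W).
Steps 3,4: C(r=y,w=y) vs A(r=-,w=x). No conflict.
Steps 4,5: A(r=-,w=x) vs B(r=y,w=y). No conflict.
Steps 5,6: same thread (B). No race.
Steps 6,7: B(r=x,w=x) vs C(r=-,w=y). No conflict.
First conflict at steps 1,2.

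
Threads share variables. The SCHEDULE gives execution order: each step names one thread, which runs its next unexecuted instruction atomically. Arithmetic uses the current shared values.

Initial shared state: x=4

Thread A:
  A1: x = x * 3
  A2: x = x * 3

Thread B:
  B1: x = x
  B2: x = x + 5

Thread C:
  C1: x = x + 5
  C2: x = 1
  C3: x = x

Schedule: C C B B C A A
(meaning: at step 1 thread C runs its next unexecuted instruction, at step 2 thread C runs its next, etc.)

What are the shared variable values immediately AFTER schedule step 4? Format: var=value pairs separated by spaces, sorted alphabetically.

Answer: x=6

Derivation:
Step 1: thread C executes C1 (x = x + 5). Shared: x=9. PCs: A@0 B@0 C@1
Step 2: thread C executes C2 (x = 1). Shared: x=1. PCs: A@0 B@0 C@2
Step 3: thread B executes B1 (x = x). Shared: x=1. PCs: A@0 B@1 C@2
Step 4: thread B executes B2 (x = x + 5). Shared: x=6. PCs: A@0 B@2 C@2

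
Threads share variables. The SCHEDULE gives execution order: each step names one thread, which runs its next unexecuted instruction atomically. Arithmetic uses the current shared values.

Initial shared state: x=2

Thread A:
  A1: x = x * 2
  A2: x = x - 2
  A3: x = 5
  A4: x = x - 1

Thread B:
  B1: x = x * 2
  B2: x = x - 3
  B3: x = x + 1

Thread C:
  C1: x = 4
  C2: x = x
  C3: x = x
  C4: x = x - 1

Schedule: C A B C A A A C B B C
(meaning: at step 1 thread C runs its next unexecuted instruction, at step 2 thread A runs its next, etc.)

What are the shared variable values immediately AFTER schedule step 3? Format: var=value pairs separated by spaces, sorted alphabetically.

Step 1: thread C executes C1 (x = 4). Shared: x=4. PCs: A@0 B@0 C@1
Step 2: thread A executes A1 (x = x * 2). Shared: x=8. PCs: A@1 B@0 C@1
Step 3: thread B executes B1 (x = x * 2). Shared: x=16. PCs: A@1 B@1 C@1

Answer: x=16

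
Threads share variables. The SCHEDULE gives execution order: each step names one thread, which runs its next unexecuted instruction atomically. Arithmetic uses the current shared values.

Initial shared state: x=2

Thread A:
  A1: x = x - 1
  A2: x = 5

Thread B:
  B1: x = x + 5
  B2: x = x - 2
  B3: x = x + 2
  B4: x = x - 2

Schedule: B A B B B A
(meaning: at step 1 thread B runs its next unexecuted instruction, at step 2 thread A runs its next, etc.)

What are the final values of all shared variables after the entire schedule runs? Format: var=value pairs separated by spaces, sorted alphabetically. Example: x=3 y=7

Answer: x=5

Derivation:
Step 1: thread B executes B1 (x = x + 5). Shared: x=7. PCs: A@0 B@1
Step 2: thread A executes A1 (x = x - 1). Shared: x=6. PCs: A@1 B@1
Step 3: thread B executes B2 (x = x - 2). Shared: x=4. PCs: A@1 B@2
Step 4: thread B executes B3 (x = x + 2). Shared: x=6. PCs: A@1 B@3
Step 5: thread B executes B4 (x = x - 2). Shared: x=4. PCs: A@1 B@4
Step 6: thread A executes A2 (x = 5). Shared: x=5. PCs: A@2 B@4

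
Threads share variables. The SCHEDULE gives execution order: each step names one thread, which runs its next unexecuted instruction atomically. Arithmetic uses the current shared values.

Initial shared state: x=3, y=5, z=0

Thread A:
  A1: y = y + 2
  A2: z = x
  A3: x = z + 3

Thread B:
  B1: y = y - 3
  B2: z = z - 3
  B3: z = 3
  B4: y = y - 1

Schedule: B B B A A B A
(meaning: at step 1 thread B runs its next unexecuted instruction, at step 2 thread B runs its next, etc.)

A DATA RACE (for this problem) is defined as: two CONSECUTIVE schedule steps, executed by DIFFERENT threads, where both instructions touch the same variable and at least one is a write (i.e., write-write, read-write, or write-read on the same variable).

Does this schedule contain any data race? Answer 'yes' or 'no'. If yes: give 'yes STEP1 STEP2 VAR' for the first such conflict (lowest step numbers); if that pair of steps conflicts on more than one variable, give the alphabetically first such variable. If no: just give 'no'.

Answer: no

Derivation:
Steps 1,2: same thread (B). No race.
Steps 2,3: same thread (B). No race.
Steps 3,4: B(r=-,w=z) vs A(r=y,w=y). No conflict.
Steps 4,5: same thread (A). No race.
Steps 5,6: A(r=x,w=z) vs B(r=y,w=y). No conflict.
Steps 6,7: B(r=y,w=y) vs A(r=z,w=x). No conflict.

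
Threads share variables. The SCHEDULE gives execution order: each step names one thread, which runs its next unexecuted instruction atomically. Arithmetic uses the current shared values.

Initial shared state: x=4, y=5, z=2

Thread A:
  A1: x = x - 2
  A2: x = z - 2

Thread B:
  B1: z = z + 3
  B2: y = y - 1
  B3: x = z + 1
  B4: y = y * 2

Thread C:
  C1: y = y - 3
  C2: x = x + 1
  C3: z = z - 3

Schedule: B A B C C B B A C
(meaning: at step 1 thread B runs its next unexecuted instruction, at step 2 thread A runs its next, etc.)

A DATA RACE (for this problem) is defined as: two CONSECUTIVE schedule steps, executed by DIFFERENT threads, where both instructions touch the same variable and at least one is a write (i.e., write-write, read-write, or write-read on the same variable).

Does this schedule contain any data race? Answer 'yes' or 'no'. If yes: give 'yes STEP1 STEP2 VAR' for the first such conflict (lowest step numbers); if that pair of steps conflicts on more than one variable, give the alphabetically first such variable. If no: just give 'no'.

Steps 1,2: B(r=z,w=z) vs A(r=x,w=x). No conflict.
Steps 2,3: A(r=x,w=x) vs B(r=y,w=y). No conflict.
Steps 3,4: B(y = y - 1) vs C(y = y - 3). RACE on y (W-W).
Steps 4,5: same thread (C). No race.
Steps 5,6: C(x = x + 1) vs B(x = z + 1). RACE on x (W-W).
Steps 6,7: same thread (B). No race.
Steps 7,8: B(r=y,w=y) vs A(r=z,w=x). No conflict.
Steps 8,9: A(x = z - 2) vs C(z = z - 3). RACE on z (R-W).
First conflict at steps 3,4.

Answer: yes 3 4 y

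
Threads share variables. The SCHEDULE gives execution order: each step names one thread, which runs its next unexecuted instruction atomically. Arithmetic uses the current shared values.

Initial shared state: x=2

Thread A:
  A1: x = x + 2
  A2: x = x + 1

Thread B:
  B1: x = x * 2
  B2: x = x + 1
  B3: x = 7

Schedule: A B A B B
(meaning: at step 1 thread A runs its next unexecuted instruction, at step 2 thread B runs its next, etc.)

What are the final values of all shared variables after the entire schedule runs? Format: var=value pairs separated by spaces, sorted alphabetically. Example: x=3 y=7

Step 1: thread A executes A1 (x = x + 2). Shared: x=4. PCs: A@1 B@0
Step 2: thread B executes B1 (x = x * 2). Shared: x=8. PCs: A@1 B@1
Step 3: thread A executes A2 (x = x + 1). Shared: x=9. PCs: A@2 B@1
Step 4: thread B executes B2 (x = x + 1). Shared: x=10. PCs: A@2 B@2
Step 5: thread B executes B3 (x = 7). Shared: x=7. PCs: A@2 B@3

Answer: x=7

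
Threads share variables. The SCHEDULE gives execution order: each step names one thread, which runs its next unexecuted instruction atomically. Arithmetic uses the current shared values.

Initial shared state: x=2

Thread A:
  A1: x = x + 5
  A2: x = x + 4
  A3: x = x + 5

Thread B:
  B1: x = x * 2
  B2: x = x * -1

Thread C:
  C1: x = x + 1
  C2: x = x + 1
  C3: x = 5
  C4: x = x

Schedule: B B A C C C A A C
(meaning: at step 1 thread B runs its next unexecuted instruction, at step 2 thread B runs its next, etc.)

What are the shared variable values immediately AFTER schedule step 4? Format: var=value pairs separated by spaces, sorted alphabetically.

Step 1: thread B executes B1 (x = x * 2). Shared: x=4. PCs: A@0 B@1 C@0
Step 2: thread B executes B2 (x = x * -1). Shared: x=-4. PCs: A@0 B@2 C@0
Step 3: thread A executes A1 (x = x + 5). Shared: x=1. PCs: A@1 B@2 C@0
Step 4: thread C executes C1 (x = x + 1). Shared: x=2. PCs: A@1 B@2 C@1

Answer: x=2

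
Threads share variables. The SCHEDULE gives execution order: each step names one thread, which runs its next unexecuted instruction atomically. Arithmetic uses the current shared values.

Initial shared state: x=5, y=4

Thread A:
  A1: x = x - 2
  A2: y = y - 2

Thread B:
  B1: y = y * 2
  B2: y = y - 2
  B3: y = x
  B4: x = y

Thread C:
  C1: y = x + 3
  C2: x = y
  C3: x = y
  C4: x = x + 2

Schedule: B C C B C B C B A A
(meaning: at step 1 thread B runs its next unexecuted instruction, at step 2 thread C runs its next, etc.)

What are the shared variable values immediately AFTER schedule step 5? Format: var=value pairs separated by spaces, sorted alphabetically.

Answer: x=6 y=6

Derivation:
Step 1: thread B executes B1 (y = y * 2). Shared: x=5 y=8. PCs: A@0 B@1 C@0
Step 2: thread C executes C1 (y = x + 3). Shared: x=5 y=8. PCs: A@0 B@1 C@1
Step 3: thread C executes C2 (x = y). Shared: x=8 y=8. PCs: A@0 B@1 C@2
Step 4: thread B executes B2 (y = y - 2). Shared: x=8 y=6. PCs: A@0 B@2 C@2
Step 5: thread C executes C3 (x = y). Shared: x=6 y=6. PCs: A@0 B@2 C@3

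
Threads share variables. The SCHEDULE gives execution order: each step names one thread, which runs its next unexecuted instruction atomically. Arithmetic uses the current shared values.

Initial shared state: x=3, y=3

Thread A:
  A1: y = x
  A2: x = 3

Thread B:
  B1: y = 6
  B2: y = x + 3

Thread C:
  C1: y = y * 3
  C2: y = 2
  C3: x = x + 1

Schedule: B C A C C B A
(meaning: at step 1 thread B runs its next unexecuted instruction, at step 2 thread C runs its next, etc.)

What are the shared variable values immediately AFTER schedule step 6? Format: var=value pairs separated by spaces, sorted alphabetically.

Step 1: thread B executes B1 (y = 6). Shared: x=3 y=6. PCs: A@0 B@1 C@0
Step 2: thread C executes C1 (y = y * 3). Shared: x=3 y=18. PCs: A@0 B@1 C@1
Step 3: thread A executes A1 (y = x). Shared: x=3 y=3. PCs: A@1 B@1 C@1
Step 4: thread C executes C2 (y = 2). Shared: x=3 y=2. PCs: A@1 B@1 C@2
Step 5: thread C executes C3 (x = x + 1). Shared: x=4 y=2. PCs: A@1 B@1 C@3
Step 6: thread B executes B2 (y = x + 3). Shared: x=4 y=7. PCs: A@1 B@2 C@3

Answer: x=4 y=7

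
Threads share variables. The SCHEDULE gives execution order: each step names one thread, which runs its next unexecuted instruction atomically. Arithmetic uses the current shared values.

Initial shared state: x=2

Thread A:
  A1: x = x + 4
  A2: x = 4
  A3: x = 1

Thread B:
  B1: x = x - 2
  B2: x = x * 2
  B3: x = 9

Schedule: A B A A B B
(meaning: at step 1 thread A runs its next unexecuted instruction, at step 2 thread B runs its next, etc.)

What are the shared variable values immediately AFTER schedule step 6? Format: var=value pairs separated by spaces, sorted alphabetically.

Answer: x=9

Derivation:
Step 1: thread A executes A1 (x = x + 4). Shared: x=6. PCs: A@1 B@0
Step 2: thread B executes B1 (x = x - 2). Shared: x=4. PCs: A@1 B@1
Step 3: thread A executes A2 (x = 4). Shared: x=4. PCs: A@2 B@1
Step 4: thread A executes A3 (x = 1). Shared: x=1. PCs: A@3 B@1
Step 5: thread B executes B2 (x = x * 2). Shared: x=2. PCs: A@3 B@2
Step 6: thread B executes B3 (x = 9). Shared: x=9. PCs: A@3 B@3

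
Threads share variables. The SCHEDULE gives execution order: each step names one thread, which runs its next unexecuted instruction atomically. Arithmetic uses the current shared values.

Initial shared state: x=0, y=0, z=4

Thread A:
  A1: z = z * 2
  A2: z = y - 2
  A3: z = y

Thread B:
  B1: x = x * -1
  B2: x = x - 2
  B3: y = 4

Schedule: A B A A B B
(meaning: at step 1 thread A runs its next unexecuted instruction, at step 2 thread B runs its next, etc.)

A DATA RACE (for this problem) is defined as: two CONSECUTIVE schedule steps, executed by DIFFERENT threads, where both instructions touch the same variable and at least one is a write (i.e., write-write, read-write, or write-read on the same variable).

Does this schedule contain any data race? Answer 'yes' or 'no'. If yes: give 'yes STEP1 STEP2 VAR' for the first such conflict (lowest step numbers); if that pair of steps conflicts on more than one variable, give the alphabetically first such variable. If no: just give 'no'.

Answer: no

Derivation:
Steps 1,2: A(r=z,w=z) vs B(r=x,w=x). No conflict.
Steps 2,3: B(r=x,w=x) vs A(r=y,w=z). No conflict.
Steps 3,4: same thread (A). No race.
Steps 4,5: A(r=y,w=z) vs B(r=x,w=x). No conflict.
Steps 5,6: same thread (B). No race.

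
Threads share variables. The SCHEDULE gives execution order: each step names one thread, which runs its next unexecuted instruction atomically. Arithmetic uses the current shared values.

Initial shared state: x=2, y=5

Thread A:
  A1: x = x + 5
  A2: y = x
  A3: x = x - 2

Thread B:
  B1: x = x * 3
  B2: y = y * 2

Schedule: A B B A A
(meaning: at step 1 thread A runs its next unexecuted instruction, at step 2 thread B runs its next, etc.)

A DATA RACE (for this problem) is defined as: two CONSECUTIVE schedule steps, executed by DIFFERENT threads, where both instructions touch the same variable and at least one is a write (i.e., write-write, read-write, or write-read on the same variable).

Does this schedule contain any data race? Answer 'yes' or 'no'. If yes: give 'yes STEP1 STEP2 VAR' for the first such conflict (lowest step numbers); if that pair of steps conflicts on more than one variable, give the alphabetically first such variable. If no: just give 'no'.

Answer: yes 1 2 x

Derivation:
Steps 1,2: A(x = x + 5) vs B(x = x * 3). RACE on x (W-W).
Steps 2,3: same thread (B). No race.
Steps 3,4: B(y = y * 2) vs A(y = x). RACE on y (W-W).
Steps 4,5: same thread (A). No race.
First conflict at steps 1,2.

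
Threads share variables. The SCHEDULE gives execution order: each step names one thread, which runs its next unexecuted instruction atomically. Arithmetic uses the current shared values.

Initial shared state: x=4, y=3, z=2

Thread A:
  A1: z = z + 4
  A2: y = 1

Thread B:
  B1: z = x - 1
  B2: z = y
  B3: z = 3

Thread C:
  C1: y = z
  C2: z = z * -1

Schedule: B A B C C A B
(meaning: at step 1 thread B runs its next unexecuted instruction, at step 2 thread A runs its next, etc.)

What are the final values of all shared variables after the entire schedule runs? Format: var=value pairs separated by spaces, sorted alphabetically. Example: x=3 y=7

Answer: x=4 y=1 z=3

Derivation:
Step 1: thread B executes B1 (z = x - 1). Shared: x=4 y=3 z=3. PCs: A@0 B@1 C@0
Step 2: thread A executes A1 (z = z + 4). Shared: x=4 y=3 z=7. PCs: A@1 B@1 C@0
Step 3: thread B executes B2 (z = y). Shared: x=4 y=3 z=3. PCs: A@1 B@2 C@0
Step 4: thread C executes C1 (y = z). Shared: x=4 y=3 z=3. PCs: A@1 B@2 C@1
Step 5: thread C executes C2 (z = z * -1). Shared: x=4 y=3 z=-3. PCs: A@1 B@2 C@2
Step 6: thread A executes A2 (y = 1). Shared: x=4 y=1 z=-3. PCs: A@2 B@2 C@2
Step 7: thread B executes B3 (z = 3). Shared: x=4 y=1 z=3. PCs: A@2 B@3 C@2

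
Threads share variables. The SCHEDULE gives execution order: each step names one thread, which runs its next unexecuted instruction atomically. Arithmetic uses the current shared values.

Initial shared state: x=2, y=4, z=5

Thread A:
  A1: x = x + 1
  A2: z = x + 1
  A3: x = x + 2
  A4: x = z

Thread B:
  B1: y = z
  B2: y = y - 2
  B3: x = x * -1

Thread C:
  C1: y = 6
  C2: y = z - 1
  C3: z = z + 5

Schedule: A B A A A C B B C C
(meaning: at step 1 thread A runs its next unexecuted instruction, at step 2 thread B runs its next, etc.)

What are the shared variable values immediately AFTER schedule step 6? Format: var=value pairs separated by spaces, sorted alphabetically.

Answer: x=4 y=6 z=4

Derivation:
Step 1: thread A executes A1 (x = x + 1). Shared: x=3 y=4 z=5. PCs: A@1 B@0 C@0
Step 2: thread B executes B1 (y = z). Shared: x=3 y=5 z=5. PCs: A@1 B@1 C@0
Step 3: thread A executes A2 (z = x + 1). Shared: x=3 y=5 z=4. PCs: A@2 B@1 C@0
Step 4: thread A executes A3 (x = x + 2). Shared: x=5 y=5 z=4. PCs: A@3 B@1 C@0
Step 5: thread A executes A4 (x = z). Shared: x=4 y=5 z=4. PCs: A@4 B@1 C@0
Step 6: thread C executes C1 (y = 6). Shared: x=4 y=6 z=4. PCs: A@4 B@1 C@1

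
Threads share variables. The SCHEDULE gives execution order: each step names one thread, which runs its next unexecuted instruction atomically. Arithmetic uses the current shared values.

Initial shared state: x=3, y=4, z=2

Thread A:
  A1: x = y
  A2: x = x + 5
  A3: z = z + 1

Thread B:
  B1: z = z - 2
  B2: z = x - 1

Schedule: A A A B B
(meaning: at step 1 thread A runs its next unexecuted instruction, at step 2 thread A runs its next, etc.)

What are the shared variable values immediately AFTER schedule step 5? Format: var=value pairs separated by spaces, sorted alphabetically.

Answer: x=9 y=4 z=8

Derivation:
Step 1: thread A executes A1 (x = y). Shared: x=4 y=4 z=2. PCs: A@1 B@0
Step 2: thread A executes A2 (x = x + 5). Shared: x=9 y=4 z=2. PCs: A@2 B@0
Step 3: thread A executes A3 (z = z + 1). Shared: x=9 y=4 z=3. PCs: A@3 B@0
Step 4: thread B executes B1 (z = z - 2). Shared: x=9 y=4 z=1. PCs: A@3 B@1
Step 5: thread B executes B2 (z = x - 1). Shared: x=9 y=4 z=8. PCs: A@3 B@2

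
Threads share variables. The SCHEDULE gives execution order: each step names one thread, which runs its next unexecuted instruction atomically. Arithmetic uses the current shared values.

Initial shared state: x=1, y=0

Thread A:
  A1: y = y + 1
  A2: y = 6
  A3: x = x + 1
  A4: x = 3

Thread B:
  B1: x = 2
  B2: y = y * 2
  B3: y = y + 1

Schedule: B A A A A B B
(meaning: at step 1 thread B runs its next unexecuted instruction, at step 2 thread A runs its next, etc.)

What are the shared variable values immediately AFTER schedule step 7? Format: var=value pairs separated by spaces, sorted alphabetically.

Answer: x=3 y=13

Derivation:
Step 1: thread B executes B1 (x = 2). Shared: x=2 y=0. PCs: A@0 B@1
Step 2: thread A executes A1 (y = y + 1). Shared: x=2 y=1. PCs: A@1 B@1
Step 3: thread A executes A2 (y = 6). Shared: x=2 y=6. PCs: A@2 B@1
Step 4: thread A executes A3 (x = x + 1). Shared: x=3 y=6. PCs: A@3 B@1
Step 5: thread A executes A4 (x = 3). Shared: x=3 y=6. PCs: A@4 B@1
Step 6: thread B executes B2 (y = y * 2). Shared: x=3 y=12. PCs: A@4 B@2
Step 7: thread B executes B3 (y = y + 1). Shared: x=3 y=13. PCs: A@4 B@3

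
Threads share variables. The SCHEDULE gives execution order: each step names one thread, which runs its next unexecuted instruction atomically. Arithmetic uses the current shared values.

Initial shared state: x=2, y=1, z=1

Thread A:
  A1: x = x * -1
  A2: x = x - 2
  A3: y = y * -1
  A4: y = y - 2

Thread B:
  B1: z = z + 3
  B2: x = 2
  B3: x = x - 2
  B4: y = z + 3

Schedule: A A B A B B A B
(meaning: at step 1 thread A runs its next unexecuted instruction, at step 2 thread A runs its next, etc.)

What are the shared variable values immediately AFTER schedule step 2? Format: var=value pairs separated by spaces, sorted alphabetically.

Answer: x=-4 y=1 z=1

Derivation:
Step 1: thread A executes A1 (x = x * -1). Shared: x=-2 y=1 z=1. PCs: A@1 B@0
Step 2: thread A executes A2 (x = x - 2). Shared: x=-4 y=1 z=1. PCs: A@2 B@0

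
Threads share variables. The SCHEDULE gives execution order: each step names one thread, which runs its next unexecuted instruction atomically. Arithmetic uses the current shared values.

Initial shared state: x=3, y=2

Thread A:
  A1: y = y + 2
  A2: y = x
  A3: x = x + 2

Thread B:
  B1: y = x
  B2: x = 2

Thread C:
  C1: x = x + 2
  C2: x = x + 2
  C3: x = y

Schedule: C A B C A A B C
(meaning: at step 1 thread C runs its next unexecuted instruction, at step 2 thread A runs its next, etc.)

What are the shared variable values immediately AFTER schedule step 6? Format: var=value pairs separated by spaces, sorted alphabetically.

Step 1: thread C executes C1 (x = x + 2). Shared: x=5 y=2. PCs: A@0 B@0 C@1
Step 2: thread A executes A1 (y = y + 2). Shared: x=5 y=4. PCs: A@1 B@0 C@1
Step 3: thread B executes B1 (y = x). Shared: x=5 y=5. PCs: A@1 B@1 C@1
Step 4: thread C executes C2 (x = x + 2). Shared: x=7 y=5. PCs: A@1 B@1 C@2
Step 5: thread A executes A2 (y = x). Shared: x=7 y=7. PCs: A@2 B@1 C@2
Step 6: thread A executes A3 (x = x + 2). Shared: x=9 y=7. PCs: A@3 B@1 C@2

Answer: x=9 y=7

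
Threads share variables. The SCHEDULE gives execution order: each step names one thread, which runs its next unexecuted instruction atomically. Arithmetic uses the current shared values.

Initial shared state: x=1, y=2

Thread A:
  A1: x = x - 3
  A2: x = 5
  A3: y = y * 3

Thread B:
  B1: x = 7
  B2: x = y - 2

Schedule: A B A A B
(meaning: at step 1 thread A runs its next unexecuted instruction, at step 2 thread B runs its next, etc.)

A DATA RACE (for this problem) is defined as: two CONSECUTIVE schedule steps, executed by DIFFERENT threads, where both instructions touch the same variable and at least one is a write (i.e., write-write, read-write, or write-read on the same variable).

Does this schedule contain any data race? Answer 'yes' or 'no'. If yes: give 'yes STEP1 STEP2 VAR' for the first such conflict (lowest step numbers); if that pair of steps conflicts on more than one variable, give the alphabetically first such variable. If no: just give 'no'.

Answer: yes 1 2 x

Derivation:
Steps 1,2: A(x = x - 3) vs B(x = 7). RACE on x (W-W).
Steps 2,3: B(x = 7) vs A(x = 5). RACE on x (W-W).
Steps 3,4: same thread (A). No race.
Steps 4,5: A(y = y * 3) vs B(x = y - 2). RACE on y (W-R).
First conflict at steps 1,2.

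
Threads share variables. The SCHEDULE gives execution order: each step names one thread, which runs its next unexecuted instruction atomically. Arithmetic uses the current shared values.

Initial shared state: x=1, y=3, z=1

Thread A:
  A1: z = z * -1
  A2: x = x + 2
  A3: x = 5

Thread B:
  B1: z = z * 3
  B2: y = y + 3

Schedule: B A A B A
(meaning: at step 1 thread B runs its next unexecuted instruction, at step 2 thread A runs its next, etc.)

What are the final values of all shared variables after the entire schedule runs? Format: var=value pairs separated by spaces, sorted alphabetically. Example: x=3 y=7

Answer: x=5 y=6 z=-3

Derivation:
Step 1: thread B executes B1 (z = z * 3). Shared: x=1 y=3 z=3. PCs: A@0 B@1
Step 2: thread A executes A1 (z = z * -1). Shared: x=1 y=3 z=-3. PCs: A@1 B@1
Step 3: thread A executes A2 (x = x + 2). Shared: x=3 y=3 z=-3. PCs: A@2 B@1
Step 4: thread B executes B2 (y = y + 3). Shared: x=3 y=6 z=-3. PCs: A@2 B@2
Step 5: thread A executes A3 (x = 5). Shared: x=5 y=6 z=-3. PCs: A@3 B@2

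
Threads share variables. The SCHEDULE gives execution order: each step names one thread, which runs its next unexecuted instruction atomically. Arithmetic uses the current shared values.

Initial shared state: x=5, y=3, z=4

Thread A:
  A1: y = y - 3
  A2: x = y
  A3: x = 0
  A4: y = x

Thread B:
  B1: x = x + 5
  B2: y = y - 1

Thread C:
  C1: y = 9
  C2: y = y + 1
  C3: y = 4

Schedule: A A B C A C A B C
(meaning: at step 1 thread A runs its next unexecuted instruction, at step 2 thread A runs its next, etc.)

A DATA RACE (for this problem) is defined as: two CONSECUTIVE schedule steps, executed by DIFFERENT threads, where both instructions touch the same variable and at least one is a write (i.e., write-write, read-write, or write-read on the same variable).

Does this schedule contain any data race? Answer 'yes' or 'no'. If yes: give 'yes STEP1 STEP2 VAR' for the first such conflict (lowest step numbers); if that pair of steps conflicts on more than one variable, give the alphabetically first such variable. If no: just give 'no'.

Answer: yes 2 3 x

Derivation:
Steps 1,2: same thread (A). No race.
Steps 2,3: A(x = y) vs B(x = x + 5). RACE on x (W-W).
Steps 3,4: B(r=x,w=x) vs C(r=-,w=y). No conflict.
Steps 4,5: C(r=-,w=y) vs A(r=-,w=x). No conflict.
Steps 5,6: A(r=-,w=x) vs C(r=y,w=y). No conflict.
Steps 6,7: C(y = y + 1) vs A(y = x). RACE on y (W-W).
Steps 7,8: A(y = x) vs B(y = y - 1). RACE on y (W-W).
Steps 8,9: B(y = y - 1) vs C(y = 4). RACE on y (W-W).
First conflict at steps 2,3.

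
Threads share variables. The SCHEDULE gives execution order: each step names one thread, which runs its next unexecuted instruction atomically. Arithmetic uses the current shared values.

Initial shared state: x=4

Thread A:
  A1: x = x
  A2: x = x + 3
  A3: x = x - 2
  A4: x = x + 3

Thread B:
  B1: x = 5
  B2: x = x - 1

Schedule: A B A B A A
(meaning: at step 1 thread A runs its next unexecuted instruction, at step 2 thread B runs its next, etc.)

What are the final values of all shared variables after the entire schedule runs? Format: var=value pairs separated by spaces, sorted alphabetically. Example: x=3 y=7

Step 1: thread A executes A1 (x = x). Shared: x=4. PCs: A@1 B@0
Step 2: thread B executes B1 (x = 5). Shared: x=5. PCs: A@1 B@1
Step 3: thread A executes A2 (x = x + 3). Shared: x=8. PCs: A@2 B@1
Step 4: thread B executes B2 (x = x - 1). Shared: x=7. PCs: A@2 B@2
Step 5: thread A executes A3 (x = x - 2). Shared: x=5. PCs: A@3 B@2
Step 6: thread A executes A4 (x = x + 3). Shared: x=8. PCs: A@4 B@2

Answer: x=8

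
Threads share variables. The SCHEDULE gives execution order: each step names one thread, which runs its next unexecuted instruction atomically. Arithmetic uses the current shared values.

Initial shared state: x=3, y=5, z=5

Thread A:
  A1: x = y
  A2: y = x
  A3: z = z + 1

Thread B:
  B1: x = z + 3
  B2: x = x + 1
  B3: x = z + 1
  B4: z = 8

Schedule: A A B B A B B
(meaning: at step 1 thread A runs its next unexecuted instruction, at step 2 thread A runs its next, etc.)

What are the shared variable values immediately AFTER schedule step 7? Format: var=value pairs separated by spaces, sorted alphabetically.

Step 1: thread A executes A1 (x = y). Shared: x=5 y=5 z=5. PCs: A@1 B@0
Step 2: thread A executes A2 (y = x). Shared: x=5 y=5 z=5. PCs: A@2 B@0
Step 3: thread B executes B1 (x = z + 3). Shared: x=8 y=5 z=5. PCs: A@2 B@1
Step 4: thread B executes B2 (x = x + 1). Shared: x=9 y=5 z=5. PCs: A@2 B@2
Step 5: thread A executes A3 (z = z + 1). Shared: x=9 y=5 z=6. PCs: A@3 B@2
Step 6: thread B executes B3 (x = z + 1). Shared: x=7 y=5 z=6. PCs: A@3 B@3
Step 7: thread B executes B4 (z = 8). Shared: x=7 y=5 z=8. PCs: A@3 B@4

Answer: x=7 y=5 z=8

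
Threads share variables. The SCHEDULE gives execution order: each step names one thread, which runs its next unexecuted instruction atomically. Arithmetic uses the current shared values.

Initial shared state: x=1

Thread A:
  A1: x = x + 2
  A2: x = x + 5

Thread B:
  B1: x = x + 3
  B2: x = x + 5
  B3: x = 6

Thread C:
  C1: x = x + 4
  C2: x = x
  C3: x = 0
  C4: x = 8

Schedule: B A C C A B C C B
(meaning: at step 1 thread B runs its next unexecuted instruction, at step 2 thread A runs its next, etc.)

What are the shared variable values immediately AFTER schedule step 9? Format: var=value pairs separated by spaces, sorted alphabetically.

Answer: x=6

Derivation:
Step 1: thread B executes B1 (x = x + 3). Shared: x=4. PCs: A@0 B@1 C@0
Step 2: thread A executes A1 (x = x + 2). Shared: x=6. PCs: A@1 B@1 C@0
Step 3: thread C executes C1 (x = x + 4). Shared: x=10. PCs: A@1 B@1 C@1
Step 4: thread C executes C2 (x = x). Shared: x=10. PCs: A@1 B@1 C@2
Step 5: thread A executes A2 (x = x + 5). Shared: x=15. PCs: A@2 B@1 C@2
Step 6: thread B executes B2 (x = x + 5). Shared: x=20. PCs: A@2 B@2 C@2
Step 7: thread C executes C3 (x = 0). Shared: x=0. PCs: A@2 B@2 C@3
Step 8: thread C executes C4 (x = 8). Shared: x=8. PCs: A@2 B@2 C@4
Step 9: thread B executes B3 (x = 6). Shared: x=6. PCs: A@2 B@3 C@4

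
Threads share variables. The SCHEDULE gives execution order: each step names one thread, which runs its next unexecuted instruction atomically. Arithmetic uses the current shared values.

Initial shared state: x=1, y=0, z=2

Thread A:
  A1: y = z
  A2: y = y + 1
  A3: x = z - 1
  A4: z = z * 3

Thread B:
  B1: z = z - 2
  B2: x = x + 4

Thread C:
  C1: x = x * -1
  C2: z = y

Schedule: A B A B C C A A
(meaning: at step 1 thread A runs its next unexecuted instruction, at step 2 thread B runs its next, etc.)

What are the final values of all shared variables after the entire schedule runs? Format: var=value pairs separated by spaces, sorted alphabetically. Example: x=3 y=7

Step 1: thread A executes A1 (y = z). Shared: x=1 y=2 z=2. PCs: A@1 B@0 C@0
Step 2: thread B executes B1 (z = z - 2). Shared: x=1 y=2 z=0. PCs: A@1 B@1 C@0
Step 3: thread A executes A2 (y = y + 1). Shared: x=1 y=3 z=0. PCs: A@2 B@1 C@0
Step 4: thread B executes B2 (x = x + 4). Shared: x=5 y=3 z=0. PCs: A@2 B@2 C@0
Step 5: thread C executes C1 (x = x * -1). Shared: x=-5 y=3 z=0. PCs: A@2 B@2 C@1
Step 6: thread C executes C2 (z = y). Shared: x=-5 y=3 z=3. PCs: A@2 B@2 C@2
Step 7: thread A executes A3 (x = z - 1). Shared: x=2 y=3 z=3. PCs: A@3 B@2 C@2
Step 8: thread A executes A4 (z = z * 3). Shared: x=2 y=3 z=9. PCs: A@4 B@2 C@2

Answer: x=2 y=3 z=9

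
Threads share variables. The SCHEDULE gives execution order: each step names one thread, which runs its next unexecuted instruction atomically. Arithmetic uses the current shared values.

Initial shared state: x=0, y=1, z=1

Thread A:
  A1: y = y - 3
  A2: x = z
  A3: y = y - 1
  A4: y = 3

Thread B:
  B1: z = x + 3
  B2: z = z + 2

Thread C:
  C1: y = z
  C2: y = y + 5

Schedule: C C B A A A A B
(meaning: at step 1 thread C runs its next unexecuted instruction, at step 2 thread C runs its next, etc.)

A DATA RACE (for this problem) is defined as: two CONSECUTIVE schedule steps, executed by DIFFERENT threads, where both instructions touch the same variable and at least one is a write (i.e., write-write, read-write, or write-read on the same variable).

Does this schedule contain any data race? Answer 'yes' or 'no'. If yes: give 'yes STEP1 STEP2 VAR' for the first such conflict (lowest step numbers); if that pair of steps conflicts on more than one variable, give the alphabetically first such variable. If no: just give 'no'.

Steps 1,2: same thread (C). No race.
Steps 2,3: C(r=y,w=y) vs B(r=x,w=z). No conflict.
Steps 3,4: B(r=x,w=z) vs A(r=y,w=y). No conflict.
Steps 4,5: same thread (A). No race.
Steps 5,6: same thread (A). No race.
Steps 6,7: same thread (A). No race.
Steps 7,8: A(r=-,w=y) vs B(r=z,w=z). No conflict.

Answer: no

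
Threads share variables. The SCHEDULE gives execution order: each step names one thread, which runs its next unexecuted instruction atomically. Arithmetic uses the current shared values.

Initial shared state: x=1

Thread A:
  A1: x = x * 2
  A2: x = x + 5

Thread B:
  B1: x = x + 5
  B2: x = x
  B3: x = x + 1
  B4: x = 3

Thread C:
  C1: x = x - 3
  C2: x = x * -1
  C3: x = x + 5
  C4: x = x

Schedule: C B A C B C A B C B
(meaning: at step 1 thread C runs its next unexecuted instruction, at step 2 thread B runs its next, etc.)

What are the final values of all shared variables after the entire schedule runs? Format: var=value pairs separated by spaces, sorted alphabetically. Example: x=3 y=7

Answer: x=3

Derivation:
Step 1: thread C executes C1 (x = x - 3). Shared: x=-2. PCs: A@0 B@0 C@1
Step 2: thread B executes B1 (x = x + 5). Shared: x=3. PCs: A@0 B@1 C@1
Step 3: thread A executes A1 (x = x * 2). Shared: x=6. PCs: A@1 B@1 C@1
Step 4: thread C executes C2 (x = x * -1). Shared: x=-6. PCs: A@1 B@1 C@2
Step 5: thread B executes B2 (x = x). Shared: x=-6. PCs: A@1 B@2 C@2
Step 6: thread C executes C3 (x = x + 5). Shared: x=-1. PCs: A@1 B@2 C@3
Step 7: thread A executes A2 (x = x + 5). Shared: x=4. PCs: A@2 B@2 C@3
Step 8: thread B executes B3 (x = x + 1). Shared: x=5. PCs: A@2 B@3 C@3
Step 9: thread C executes C4 (x = x). Shared: x=5. PCs: A@2 B@3 C@4
Step 10: thread B executes B4 (x = 3). Shared: x=3. PCs: A@2 B@4 C@4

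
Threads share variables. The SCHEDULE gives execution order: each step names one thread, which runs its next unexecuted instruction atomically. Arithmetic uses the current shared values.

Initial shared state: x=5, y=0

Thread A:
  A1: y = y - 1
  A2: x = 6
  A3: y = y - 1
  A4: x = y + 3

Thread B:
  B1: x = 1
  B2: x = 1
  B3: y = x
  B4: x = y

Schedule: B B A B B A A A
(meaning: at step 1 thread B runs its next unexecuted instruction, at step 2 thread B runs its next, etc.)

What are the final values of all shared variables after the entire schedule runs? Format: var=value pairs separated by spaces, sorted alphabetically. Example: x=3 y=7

Answer: x=3 y=0

Derivation:
Step 1: thread B executes B1 (x = 1). Shared: x=1 y=0. PCs: A@0 B@1
Step 2: thread B executes B2 (x = 1). Shared: x=1 y=0. PCs: A@0 B@2
Step 3: thread A executes A1 (y = y - 1). Shared: x=1 y=-1. PCs: A@1 B@2
Step 4: thread B executes B3 (y = x). Shared: x=1 y=1. PCs: A@1 B@3
Step 5: thread B executes B4 (x = y). Shared: x=1 y=1. PCs: A@1 B@4
Step 6: thread A executes A2 (x = 6). Shared: x=6 y=1. PCs: A@2 B@4
Step 7: thread A executes A3 (y = y - 1). Shared: x=6 y=0. PCs: A@3 B@4
Step 8: thread A executes A4 (x = y + 3). Shared: x=3 y=0. PCs: A@4 B@4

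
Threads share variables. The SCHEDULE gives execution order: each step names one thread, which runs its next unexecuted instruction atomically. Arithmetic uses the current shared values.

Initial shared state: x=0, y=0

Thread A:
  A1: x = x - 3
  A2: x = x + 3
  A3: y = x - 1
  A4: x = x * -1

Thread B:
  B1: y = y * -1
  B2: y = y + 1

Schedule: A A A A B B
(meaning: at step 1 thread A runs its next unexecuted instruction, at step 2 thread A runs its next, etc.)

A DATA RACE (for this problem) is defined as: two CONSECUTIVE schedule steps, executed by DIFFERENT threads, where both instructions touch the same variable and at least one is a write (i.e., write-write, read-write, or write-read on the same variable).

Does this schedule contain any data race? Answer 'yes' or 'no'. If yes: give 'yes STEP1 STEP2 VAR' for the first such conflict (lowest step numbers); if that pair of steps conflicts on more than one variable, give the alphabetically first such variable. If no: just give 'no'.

Steps 1,2: same thread (A). No race.
Steps 2,3: same thread (A). No race.
Steps 3,4: same thread (A). No race.
Steps 4,5: A(r=x,w=x) vs B(r=y,w=y). No conflict.
Steps 5,6: same thread (B). No race.

Answer: no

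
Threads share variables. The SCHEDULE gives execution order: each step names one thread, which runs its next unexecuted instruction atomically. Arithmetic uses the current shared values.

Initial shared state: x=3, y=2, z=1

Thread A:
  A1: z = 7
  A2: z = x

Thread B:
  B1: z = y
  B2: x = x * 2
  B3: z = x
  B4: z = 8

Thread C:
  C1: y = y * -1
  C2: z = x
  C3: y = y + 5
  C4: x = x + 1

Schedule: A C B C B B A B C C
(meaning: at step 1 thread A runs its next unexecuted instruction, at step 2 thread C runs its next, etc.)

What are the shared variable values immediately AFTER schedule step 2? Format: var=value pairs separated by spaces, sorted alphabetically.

Answer: x=3 y=-2 z=7

Derivation:
Step 1: thread A executes A1 (z = 7). Shared: x=3 y=2 z=7. PCs: A@1 B@0 C@0
Step 2: thread C executes C1 (y = y * -1). Shared: x=3 y=-2 z=7. PCs: A@1 B@0 C@1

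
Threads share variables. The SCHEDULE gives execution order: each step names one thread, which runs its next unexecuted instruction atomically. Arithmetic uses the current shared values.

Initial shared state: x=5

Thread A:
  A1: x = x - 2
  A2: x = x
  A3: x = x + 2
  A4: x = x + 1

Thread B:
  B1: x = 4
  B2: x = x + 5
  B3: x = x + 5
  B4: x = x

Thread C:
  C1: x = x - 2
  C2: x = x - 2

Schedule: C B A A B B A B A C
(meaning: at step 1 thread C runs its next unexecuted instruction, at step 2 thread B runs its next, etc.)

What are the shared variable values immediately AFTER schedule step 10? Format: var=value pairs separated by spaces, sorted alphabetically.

Answer: x=13

Derivation:
Step 1: thread C executes C1 (x = x - 2). Shared: x=3. PCs: A@0 B@0 C@1
Step 2: thread B executes B1 (x = 4). Shared: x=4. PCs: A@0 B@1 C@1
Step 3: thread A executes A1 (x = x - 2). Shared: x=2. PCs: A@1 B@1 C@1
Step 4: thread A executes A2 (x = x). Shared: x=2. PCs: A@2 B@1 C@1
Step 5: thread B executes B2 (x = x + 5). Shared: x=7. PCs: A@2 B@2 C@1
Step 6: thread B executes B3 (x = x + 5). Shared: x=12. PCs: A@2 B@3 C@1
Step 7: thread A executes A3 (x = x + 2). Shared: x=14. PCs: A@3 B@3 C@1
Step 8: thread B executes B4 (x = x). Shared: x=14. PCs: A@3 B@4 C@1
Step 9: thread A executes A4 (x = x + 1). Shared: x=15. PCs: A@4 B@4 C@1
Step 10: thread C executes C2 (x = x - 2). Shared: x=13. PCs: A@4 B@4 C@2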